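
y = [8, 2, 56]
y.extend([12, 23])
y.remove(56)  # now [8, 2, 12, 23]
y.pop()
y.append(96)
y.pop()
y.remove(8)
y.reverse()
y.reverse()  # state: [2, 12]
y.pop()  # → 12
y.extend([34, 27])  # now [2, 34, 27]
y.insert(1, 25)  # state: [2, 25, 34, 27]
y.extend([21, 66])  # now [2, 25, 34, 27, 21, 66]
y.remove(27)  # [2, 25, 34, 21, 66]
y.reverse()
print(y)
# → [66, 21, 34, 25, 2]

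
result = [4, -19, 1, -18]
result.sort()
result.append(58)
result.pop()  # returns 58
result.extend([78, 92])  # [-19, -18, 1, 4, 78, 92]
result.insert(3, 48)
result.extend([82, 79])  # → [-19, -18, 1, 48, 4, 78, 92, 82, 79]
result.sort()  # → [-19, -18, 1, 4, 48, 78, 79, 82, 92]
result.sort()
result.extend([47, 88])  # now [-19, -18, 1, 4, 48, 78, 79, 82, 92, 47, 88]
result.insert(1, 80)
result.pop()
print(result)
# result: [-19, 80, -18, 1, 4, 48, 78, 79, 82, 92, 47]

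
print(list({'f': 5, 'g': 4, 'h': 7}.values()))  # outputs [5, 4, 7]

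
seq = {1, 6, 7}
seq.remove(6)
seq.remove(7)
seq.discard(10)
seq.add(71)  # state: {1, 71}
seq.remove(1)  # {71}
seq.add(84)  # {71, 84}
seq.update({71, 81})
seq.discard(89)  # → {71, 81, 84}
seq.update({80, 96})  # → {71, 80, 81, 84, 96}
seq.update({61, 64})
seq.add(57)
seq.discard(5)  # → {57, 61, 64, 71, 80, 81, 84, 96}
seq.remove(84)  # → {57, 61, 64, 71, 80, 81, 96}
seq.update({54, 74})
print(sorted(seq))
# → [54, 57, 61, 64, 71, 74, 80, 81, 96]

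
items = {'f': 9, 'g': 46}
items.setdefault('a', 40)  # 40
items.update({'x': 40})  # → {'f': 9, 'g': 46, 'a': 40, 'x': 40}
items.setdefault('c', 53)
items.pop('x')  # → 40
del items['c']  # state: {'f': 9, 'g': 46, 'a': 40}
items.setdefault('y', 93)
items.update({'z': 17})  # {'f': 9, 'g': 46, 'a': 40, 'y': 93, 'z': 17}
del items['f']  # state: {'g': 46, 'a': 40, 'y': 93, 'z': 17}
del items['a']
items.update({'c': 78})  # {'g': 46, 'y': 93, 'z': 17, 'c': 78}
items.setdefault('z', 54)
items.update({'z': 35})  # {'g': 46, 'y': 93, 'z': 35, 'c': 78}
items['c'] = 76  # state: {'g': 46, 'y': 93, 'z': 35, 'c': 76}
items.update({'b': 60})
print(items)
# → {'g': 46, 'y': 93, 'z': 35, 'c': 76, 'b': 60}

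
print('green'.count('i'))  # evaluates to 0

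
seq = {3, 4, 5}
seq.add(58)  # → {3, 4, 5, 58}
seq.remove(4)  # {3, 5, 58}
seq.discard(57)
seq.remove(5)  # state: {3, 58}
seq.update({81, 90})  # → {3, 58, 81, 90}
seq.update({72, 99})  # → {3, 58, 72, 81, 90, 99}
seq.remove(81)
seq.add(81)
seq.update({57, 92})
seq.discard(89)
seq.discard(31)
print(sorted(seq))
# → [3, 57, 58, 72, 81, 90, 92, 99]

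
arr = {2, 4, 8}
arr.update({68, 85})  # {2, 4, 8, 68, 85}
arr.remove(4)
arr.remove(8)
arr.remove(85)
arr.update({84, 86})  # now {2, 68, 84, 86}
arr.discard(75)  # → {2, 68, 84, 86}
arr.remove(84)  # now {2, 68, 86}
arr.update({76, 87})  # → {2, 68, 76, 86, 87}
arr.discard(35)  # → {2, 68, 76, 86, 87}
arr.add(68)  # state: {2, 68, 76, 86, 87}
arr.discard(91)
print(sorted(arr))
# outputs [2, 68, 76, 86, 87]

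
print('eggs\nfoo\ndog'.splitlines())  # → ['eggs', 'foo', 'dog']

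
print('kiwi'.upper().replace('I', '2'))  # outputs K2W2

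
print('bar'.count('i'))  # 0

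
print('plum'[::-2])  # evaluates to ml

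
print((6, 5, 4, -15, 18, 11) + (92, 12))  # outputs (6, 5, 4, -15, 18, 11, 92, 12)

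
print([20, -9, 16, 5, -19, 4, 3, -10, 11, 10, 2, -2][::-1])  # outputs [-2, 2, 10, 11, -10, 3, 4, -19, 5, 16, -9, 20]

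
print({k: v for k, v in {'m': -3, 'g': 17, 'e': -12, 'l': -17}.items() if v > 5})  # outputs {'g': 17}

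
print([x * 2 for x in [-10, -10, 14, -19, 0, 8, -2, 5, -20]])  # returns [-20, -20, 28, -38, 0, 16, -4, 10, -40]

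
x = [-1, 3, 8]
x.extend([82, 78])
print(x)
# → [-1, 3, 8, 82, 78]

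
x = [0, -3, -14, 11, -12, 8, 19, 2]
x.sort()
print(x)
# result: [-14, -12, -3, 0, 2, 8, 11, 19]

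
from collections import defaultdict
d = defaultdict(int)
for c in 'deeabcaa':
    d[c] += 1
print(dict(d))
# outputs {'d': 1, 'e': 2, 'a': 3, 'b': 1, 'c': 1}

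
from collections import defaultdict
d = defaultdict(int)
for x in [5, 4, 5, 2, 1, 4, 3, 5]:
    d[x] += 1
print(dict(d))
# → {5: 3, 4: 2, 2: 1, 1: 1, 3: 1}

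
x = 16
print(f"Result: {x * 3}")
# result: Result: 48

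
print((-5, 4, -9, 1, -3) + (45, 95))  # (-5, 4, -9, 1, -3, 45, 95)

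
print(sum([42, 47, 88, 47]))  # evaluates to 224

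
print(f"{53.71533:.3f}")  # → 53.715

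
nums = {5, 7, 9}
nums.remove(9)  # {5, 7}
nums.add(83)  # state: {5, 7, 83}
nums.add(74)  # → {5, 7, 74, 83}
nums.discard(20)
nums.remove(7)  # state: {5, 74, 83}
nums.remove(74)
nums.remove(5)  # {83}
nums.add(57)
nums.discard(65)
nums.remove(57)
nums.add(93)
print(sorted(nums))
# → [83, 93]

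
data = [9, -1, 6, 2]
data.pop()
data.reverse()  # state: [6, -1, 9]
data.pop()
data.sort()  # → [-1, 6]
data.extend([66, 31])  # [-1, 6, 66, 31]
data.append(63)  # [-1, 6, 66, 31, 63]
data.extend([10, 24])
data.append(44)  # [-1, 6, 66, 31, 63, 10, 24, 44]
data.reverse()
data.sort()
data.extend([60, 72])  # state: [-1, 6, 10, 24, 31, 44, 63, 66, 60, 72]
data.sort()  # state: [-1, 6, 10, 24, 31, 44, 60, 63, 66, 72]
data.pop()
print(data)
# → [-1, 6, 10, 24, 31, 44, 60, 63, 66]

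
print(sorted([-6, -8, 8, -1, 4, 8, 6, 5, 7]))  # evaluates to [-8, -6, -1, 4, 5, 6, 7, 8, 8]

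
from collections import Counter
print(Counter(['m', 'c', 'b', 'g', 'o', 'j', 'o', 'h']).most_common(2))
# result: [('o', 2), ('m', 1)]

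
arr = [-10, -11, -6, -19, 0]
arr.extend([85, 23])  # [-10, -11, -6, -19, 0, 85, 23]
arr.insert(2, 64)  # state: [-10, -11, 64, -6, -19, 0, 85, 23]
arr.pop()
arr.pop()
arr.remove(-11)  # [-10, 64, -6, -19, 0]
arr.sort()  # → [-19, -10, -6, 0, 64]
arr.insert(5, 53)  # [-19, -10, -6, 0, 64, 53]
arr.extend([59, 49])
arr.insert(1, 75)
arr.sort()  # [-19, -10, -6, 0, 49, 53, 59, 64, 75]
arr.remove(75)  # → [-19, -10, -6, 0, 49, 53, 59, 64]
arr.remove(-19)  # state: [-10, -6, 0, 49, 53, 59, 64]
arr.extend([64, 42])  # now [-10, -6, 0, 49, 53, 59, 64, 64, 42]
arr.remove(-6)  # [-10, 0, 49, 53, 59, 64, 64, 42]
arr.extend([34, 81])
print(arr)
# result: [-10, 0, 49, 53, 59, 64, 64, 42, 34, 81]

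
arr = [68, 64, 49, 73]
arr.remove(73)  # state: [68, 64, 49]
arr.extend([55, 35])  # [68, 64, 49, 55, 35]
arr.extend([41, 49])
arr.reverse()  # [49, 41, 35, 55, 49, 64, 68]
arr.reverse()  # [68, 64, 49, 55, 35, 41, 49]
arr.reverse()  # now [49, 41, 35, 55, 49, 64, 68]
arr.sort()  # [35, 41, 49, 49, 55, 64, 68]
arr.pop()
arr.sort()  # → [35, 41, 49, 49, 55, 64]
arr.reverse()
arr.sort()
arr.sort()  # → [35, 41, 49, 49, 55, 64]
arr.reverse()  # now [64, 55, 49, 49, 41, 35]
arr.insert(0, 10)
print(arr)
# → [10, 64, 55, 49, 49, 41, 35]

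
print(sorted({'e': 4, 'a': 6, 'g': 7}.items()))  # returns [('a', 6), ('e', 4), ('g', 7)]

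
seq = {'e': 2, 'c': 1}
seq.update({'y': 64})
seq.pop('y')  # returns 64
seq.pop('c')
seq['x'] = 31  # {'e': 2, 'x': 31}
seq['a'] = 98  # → {'e': 2, 'x': 31, 'a': 98}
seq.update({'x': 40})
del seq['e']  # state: {'x': 40, 'a': 98}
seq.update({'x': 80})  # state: {'x': 80, 'a': 98}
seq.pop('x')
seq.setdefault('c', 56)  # 56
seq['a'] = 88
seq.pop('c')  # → 56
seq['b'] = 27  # {'a': 88, 'b': 27}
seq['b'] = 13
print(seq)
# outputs {'a': 88, 'b': 13}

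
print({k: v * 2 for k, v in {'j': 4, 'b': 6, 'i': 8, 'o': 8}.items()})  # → {'j': 8, 'b': 12, 'i': 16, 'o': 16}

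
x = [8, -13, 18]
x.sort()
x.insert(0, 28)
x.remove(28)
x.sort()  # [-13, 8, 18]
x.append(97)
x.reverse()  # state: [97, 18, 8, -13]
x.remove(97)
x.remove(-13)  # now [18, 8]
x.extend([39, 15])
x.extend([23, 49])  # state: [18, 8, 39, 15, 23, 49]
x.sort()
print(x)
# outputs [8, 15, 18, 23, 39, 49]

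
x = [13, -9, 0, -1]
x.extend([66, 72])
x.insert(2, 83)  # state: [13, -9, 83, 0, -1, 66, 72]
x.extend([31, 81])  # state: [13, -9, 83, 0, -1, 66, 72, 31, 81]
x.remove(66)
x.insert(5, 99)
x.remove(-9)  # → [13, 83, 0, -1, 99, 72, 31, 81]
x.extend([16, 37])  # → [13, 83, 0, -1, 99, 72, 31, 81, 16, 37]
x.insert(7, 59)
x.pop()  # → 37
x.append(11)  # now [13, 83, 0, -1, 99, 72, 31, 59, 81, 16, 11]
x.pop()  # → 11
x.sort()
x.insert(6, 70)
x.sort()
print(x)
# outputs [-1, 0, 13, 16, 31, 59, 70, 72, 81, 83, 99]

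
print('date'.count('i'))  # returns 0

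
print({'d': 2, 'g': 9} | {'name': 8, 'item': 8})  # {'d': 2, 'g': 9, 'name': 8, 'item': 8}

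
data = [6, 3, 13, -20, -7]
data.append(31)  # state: [6, 3, 13, -20, -7, 31]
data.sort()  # [-20, -7, 3, 6, 13, 31]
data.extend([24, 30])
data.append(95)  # [-20, -7, 3, 6, 13, 31, 24, 30, 95]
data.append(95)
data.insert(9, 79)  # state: [-20, -7, 3, 6, 13, 31, 24, 30, 95, 79, 95]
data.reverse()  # [95, 79, 95, 30, 24, 31, 13, 6, 3, -7, -20]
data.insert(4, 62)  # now [95, 79, 95, 30, 62, 24, 31, 13, 6, 3, -7, -20]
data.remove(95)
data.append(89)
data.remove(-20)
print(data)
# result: [79, 95, 30, 62, 24, 31, 13, 6, 3, -7, 89]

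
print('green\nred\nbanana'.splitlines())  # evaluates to ['green', 'red', 'banana']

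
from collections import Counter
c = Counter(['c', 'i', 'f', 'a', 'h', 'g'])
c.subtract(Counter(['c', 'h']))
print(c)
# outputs Counter({'i': 1, 'f': 1, 'a': 1, 'g': 1, 'c': 0, 'h': 0})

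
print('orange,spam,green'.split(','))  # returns ['orange', 'spam', 'green']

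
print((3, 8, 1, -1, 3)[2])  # 1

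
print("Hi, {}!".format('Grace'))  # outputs Hi, Grace!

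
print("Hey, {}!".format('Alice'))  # Hey, Alice!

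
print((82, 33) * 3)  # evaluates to (82, 33, 82, 33, 82, 33)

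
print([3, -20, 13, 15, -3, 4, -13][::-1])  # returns [-13, 4, -3, 15, 13, -20, 3]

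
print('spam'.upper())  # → SPAM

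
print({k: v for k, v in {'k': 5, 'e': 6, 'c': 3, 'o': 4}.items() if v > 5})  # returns {'e': 6}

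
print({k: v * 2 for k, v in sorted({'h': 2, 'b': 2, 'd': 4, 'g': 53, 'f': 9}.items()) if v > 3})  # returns {'d': 8, 'f': 18, 'g': 106}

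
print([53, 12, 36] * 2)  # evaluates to [53, 12, 36, 53, 12, 36]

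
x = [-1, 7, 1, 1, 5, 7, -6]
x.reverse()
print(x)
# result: [-6, 7, 5, 1, 1, 7, -1]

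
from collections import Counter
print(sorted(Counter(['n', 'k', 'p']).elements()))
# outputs ['k', 'n', 'p']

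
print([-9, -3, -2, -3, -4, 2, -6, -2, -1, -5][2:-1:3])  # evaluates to [-2, 2, -1]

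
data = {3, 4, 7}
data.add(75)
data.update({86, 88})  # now {3, 4, 7, 75, 86, 88}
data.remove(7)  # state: {3, 4, 75, 86, 88}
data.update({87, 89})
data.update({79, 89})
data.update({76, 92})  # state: {3, 4, 75, 76, 79, 86, 87, 88, 89, 92}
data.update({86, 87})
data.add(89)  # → {3, 4, 75, 76, 79, 86, 87, 88, 89, 92}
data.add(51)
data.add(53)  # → {3, 4, 51, 53, 75, 76, 79, 86, 87, 88, 89, 92}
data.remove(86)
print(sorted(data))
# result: [3, 4, 51, 53, 75, 76, 79, 87, 88, 89, 92]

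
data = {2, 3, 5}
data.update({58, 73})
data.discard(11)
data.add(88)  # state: {2, 3, 5, 58, 73, 88}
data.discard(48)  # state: {2, 3, 5, 58, 73, 88}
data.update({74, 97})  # {2, 3, 5, 58, 73, 74, 88, 97}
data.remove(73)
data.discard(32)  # {2, 3, 5, 58, 74, 88, 97}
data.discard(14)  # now {2, 3, 5, 58, 74, 88, 97}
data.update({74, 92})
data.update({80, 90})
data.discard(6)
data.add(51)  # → {2, 3, 5, 51, 58, 74, 80, 88, 90, 92, 97}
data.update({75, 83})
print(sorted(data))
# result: [2, 3, 5, 51, 58, 74, 75, 80, 83, 88, 90, 92, 97]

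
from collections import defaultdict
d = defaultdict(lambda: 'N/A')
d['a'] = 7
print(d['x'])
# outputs N/A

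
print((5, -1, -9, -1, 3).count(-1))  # 2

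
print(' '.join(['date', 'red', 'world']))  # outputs date red world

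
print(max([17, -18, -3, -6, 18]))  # 18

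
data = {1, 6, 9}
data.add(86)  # {1, 6, 9, 86}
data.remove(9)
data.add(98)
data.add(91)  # {1, 6, 86, 91, 98}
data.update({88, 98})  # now {1, 6, 86, 88, 91, 98}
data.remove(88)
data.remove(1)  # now {6, 86, 91, 98}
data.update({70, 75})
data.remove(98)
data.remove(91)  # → {6, 70, 75, 86}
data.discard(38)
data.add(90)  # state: {6, 70, 75, 86, 90}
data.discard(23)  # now {6, 70, 75, 86, 90}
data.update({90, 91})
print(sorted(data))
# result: [6, 70, 75, 86, 90, 91]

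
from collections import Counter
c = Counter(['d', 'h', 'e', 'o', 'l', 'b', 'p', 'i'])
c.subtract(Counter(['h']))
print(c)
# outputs Counter({'d': 1, 'e': 1, 'o': 1, 'l': 1, 'b': 1, 'p': 1, 'i': 1, 'h': 0})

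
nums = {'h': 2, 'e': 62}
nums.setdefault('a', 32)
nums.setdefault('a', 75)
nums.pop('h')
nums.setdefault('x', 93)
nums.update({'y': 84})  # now {'e': 62, 'a': 32, 'x': 93, 'y': 84}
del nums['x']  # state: {'e': 62, 'a': 32, 'y': 84}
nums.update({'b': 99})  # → {'e': 62, 'a': 32, 'y': 84, 'b': 99}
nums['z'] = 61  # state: {'e': 62, 'a': 32, 'y': 84, 'b': 99, 'z': 61}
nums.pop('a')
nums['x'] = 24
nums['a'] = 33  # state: {'e': 62, 'y': 84, 'b': 99, 'z': 61, 'x': 24, 'a': 33}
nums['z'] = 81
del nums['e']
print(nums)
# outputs {'y': 84, 'b': 99, 'z': 81, 'x': 24, 'a': 33}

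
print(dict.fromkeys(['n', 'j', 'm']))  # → {'n': None, 'j': None, 'm': None}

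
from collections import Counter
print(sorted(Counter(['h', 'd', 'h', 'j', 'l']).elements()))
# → ['d', 'h', 'h', 'j', 'l']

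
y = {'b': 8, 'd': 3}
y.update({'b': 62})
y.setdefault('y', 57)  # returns 57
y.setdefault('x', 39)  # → 39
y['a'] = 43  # {'b': 62, 'd': 3, 'y': 57, 'x': 39, 'a': 43}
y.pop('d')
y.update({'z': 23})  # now {'b': 62, 'y': 57, 'x': 39, 'a': 43, 'z': 23}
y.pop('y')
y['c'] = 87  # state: {'b': 62, 'x': 39, 'a': 43, 'z': 23, 'c': 87}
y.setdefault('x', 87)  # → 39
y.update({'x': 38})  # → {'b': 62, 'x': 38, 'a': 43, 'z': 23, 'c': 87}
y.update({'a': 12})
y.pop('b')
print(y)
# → {'x': 38, 'a': 12, 'z': 23, 'c': 87}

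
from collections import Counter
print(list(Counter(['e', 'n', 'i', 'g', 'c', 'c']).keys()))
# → ['e', 'n', 'i', 'g', 'c']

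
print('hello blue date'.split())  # ['hello', 'blue', 'date']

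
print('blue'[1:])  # lue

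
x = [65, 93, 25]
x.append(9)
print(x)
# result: [65, 93, 25, 9]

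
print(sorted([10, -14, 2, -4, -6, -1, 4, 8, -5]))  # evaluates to [-14, -6, -5, -4, -1, 2, 4, 8, 10]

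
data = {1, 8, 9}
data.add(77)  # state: {1, 8, 9, 77}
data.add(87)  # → {1, 8, 9, 77, 87}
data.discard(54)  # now {1, 8, 9, 77, 87}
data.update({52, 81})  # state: {1, 8, 9, 52, 77, 81, 87}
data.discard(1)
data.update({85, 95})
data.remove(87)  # {8, 9, 52, 77, 81, 85, 95}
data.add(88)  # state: {8, 9, 52, 77, 81, 85, 88, 95}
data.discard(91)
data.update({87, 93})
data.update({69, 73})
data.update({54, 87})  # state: {8, 9, 52, 54, 69, 73, 77, 81, 85, 87, 88, 93, 95}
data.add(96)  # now {8, 9, 52, 54, 69, 73, 77, 81, 85, 87, 88, 93, 95, 96}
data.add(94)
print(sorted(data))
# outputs [8, 9, 52, 54, 69, 73, 77, 81, 85, 87, 88, 93, 94, 95, 96]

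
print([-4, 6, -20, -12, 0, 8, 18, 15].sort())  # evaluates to None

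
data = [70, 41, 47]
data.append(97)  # [70, 41, 47, 97]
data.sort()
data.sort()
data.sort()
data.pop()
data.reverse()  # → [70, 47, 41]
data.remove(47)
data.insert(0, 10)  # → [10, 70, 41]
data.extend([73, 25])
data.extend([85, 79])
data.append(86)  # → [10, 70, 41, 73, 25, 85, 79, 86]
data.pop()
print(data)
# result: [10, 70, 41, 73, 25, 85, 79]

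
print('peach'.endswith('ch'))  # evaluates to True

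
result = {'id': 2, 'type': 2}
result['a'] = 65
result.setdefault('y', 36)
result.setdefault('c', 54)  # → 54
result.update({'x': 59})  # {'id': 2, 'type': 2, 'a': 65, 'y': 36, 'c': 54, 'x': 59}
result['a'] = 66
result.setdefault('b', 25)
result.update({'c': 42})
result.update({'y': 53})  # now {'id': 2, 'type': 2, 'a': 66, 'y': 53, 'c': 42, 'x': 59, 'b': 25}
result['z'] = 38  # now {'id': 2, 'type': 2, 'a': 66, 'y': 53, 'c': 42, 'x': 59, 'b': 25, 'z': 38}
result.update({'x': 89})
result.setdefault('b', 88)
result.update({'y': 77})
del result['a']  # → {'id': 2, 'type': 2, 'y': 77, 'c': 42, 'x': 89, 'b': 25, 'z': 38}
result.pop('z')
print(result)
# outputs {'id': 2, 'type': 2, 'y': 77, 'c': 42, 'x': 89, 'b': 25}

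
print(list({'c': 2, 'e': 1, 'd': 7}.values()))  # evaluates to [2, 1, 7]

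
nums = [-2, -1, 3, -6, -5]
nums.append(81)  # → [-2, -1, 3, -6, -5, 81]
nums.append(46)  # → [-2, -1, 3, -6, -5, 81, 46]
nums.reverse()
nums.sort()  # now [-6, -5, -2, -1, 3, 46, 81]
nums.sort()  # [-6, -5, -2, -1, 3, 46, 81]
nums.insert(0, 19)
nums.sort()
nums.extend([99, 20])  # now [-6, -5, -2, -1, 3, 19, 46, 81, 99, 20]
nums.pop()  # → 20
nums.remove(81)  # [-6, -5, -2, -1, 3, 19, 46, 99]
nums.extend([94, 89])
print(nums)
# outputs [-6, -5, -2, -1, 3, 19, 46, 99, 94, 89]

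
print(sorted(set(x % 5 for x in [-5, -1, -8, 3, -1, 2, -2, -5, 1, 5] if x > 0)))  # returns [0, 1, 2, 3]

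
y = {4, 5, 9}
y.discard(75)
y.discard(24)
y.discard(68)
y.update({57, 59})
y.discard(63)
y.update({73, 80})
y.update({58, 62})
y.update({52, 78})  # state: {4, 5, 9, 52, 57, 58, 59, 62, 73, 78, 80}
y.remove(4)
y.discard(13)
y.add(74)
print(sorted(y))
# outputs [5, 9, 52, 57, 58, 59, 62, 73, 74, 78, 80]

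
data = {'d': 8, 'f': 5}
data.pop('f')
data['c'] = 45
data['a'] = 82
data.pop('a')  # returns 82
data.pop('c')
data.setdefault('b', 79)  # 79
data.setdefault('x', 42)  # 42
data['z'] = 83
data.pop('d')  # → 8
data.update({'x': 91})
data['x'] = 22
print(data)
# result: {'b': 79, 'x': 22, 'z': 83}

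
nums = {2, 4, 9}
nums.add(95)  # {2, 4, 9, 95}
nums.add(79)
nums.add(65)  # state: {2, 4, 9, 65, 79, 95}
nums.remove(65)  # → {2, 4, 9, 79, 95}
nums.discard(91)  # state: {2, 4, 9, 79, 95}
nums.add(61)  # {2, 4, 9, 61, 79, 95}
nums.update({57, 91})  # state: {2, 4, 9, 57, 61, 79, 91, 95}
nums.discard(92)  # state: {2, 4, 9, 57, 61, 79, 91, 95}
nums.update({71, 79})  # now {2, 4, 9, 57, 61, 71, 79, 91, 95}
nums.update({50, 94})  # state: {2, 4, 9, 50, 57, 61, 71, 79, 91, 94, 95}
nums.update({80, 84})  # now {2, 4, 9, 50, 57, 61, 71, 79, 80, 84, 91, 94, 95}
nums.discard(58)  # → {2, 4, 9, 50, 57, 61, 71, 79, 80, 84, 91, 94, 95}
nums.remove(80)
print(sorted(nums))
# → [2, 4, 9, 50, 57, 61, 71, 79, 84, 91, 94, 95]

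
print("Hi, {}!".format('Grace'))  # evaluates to Hi, Grace!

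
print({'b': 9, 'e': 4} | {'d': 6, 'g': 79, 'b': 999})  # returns {'b': 999, 'e': 4, 'd': 6, 'g': 79}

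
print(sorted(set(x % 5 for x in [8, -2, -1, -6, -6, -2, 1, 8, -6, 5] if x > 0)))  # [0, 1, 3]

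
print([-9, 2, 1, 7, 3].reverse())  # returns None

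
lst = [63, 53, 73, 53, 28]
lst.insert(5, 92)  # [63, 53, 73, 53, 28, 92]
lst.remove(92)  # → [63, 53, 73, 53, 28]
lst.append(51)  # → [63, 53, 73, 53, 28, 51]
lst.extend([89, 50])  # [63, 53, 73, 53, 28, 51, 89, 50]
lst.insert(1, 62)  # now [63, 62, 53, 73, 53, 28, 51, 89, 50]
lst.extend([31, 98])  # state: [63, 62, 53, 73, 53, 28, 51, 89, 50, 31, 98]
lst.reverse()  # [98, 31, 50, 89, 51, 28, 53, 73, 53, 62, 63]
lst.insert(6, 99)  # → [98, 31, 50, 89, 51, 28, 99, 53, 73, 53, 62, 63]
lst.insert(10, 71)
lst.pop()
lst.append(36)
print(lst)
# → [98, 31, 50, 89, 51, 28, 99, 53, 73, 53, 71, 62, 36]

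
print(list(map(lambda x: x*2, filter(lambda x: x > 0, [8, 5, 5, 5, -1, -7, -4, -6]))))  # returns [16, 10, 10, 10]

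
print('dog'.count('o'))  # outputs 1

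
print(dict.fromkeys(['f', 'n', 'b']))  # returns {'f': None, 'n': None, 'b': None}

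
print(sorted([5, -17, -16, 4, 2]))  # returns [-17, -16, 2, 4, 5]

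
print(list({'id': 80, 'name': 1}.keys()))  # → ['id', 'name']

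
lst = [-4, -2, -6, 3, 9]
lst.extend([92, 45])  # [-4, -2, -6, 3, 9, 92, 45]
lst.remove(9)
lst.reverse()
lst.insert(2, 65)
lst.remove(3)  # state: [45, 92, 65, -6, -2, -4]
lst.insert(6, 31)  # [45, 92, 65, -6, -2, -4, 31]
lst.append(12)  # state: [45, 92, 65, -6, -2, -4, 31, 12]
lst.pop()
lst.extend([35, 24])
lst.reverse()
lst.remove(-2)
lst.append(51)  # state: [24, 35, 31, -4, -6, 65, 92, 45, 51]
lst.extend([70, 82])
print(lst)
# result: [24, 35, 31, -4, -6, 65, 92, 45, 51, 70, 82]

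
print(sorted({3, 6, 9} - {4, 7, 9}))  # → [3, 6]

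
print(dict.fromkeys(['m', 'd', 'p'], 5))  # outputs {'m': 5, 'd': 5, 'p': 5}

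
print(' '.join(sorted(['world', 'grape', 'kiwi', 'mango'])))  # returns grape kiwi mango world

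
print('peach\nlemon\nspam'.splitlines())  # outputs ['peach', 'lemon', 'spam']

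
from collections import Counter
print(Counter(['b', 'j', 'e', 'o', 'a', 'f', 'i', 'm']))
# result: Counter({'b': 1, 'j': 1, 'e': 1, 'o': 1, 'a': 1, 'f': 1, 'i': 1, 'm': 1})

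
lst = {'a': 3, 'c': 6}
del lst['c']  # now {'a': 3}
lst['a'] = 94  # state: {'a': 94}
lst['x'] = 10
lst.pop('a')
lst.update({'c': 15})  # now {'x': 10, 'c': 15}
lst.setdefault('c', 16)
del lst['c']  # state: {'x': 10}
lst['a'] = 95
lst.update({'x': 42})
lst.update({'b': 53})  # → {'x': 42, 'a': 95, 'b': 53}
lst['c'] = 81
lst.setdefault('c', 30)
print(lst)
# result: {'x': 42, 'a': 95, 'b': 53, 'c': 81}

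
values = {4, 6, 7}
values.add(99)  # {4, 6, 7, 99}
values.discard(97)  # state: {4, 6, 7, 99}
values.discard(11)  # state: {4, 6, 7, 99}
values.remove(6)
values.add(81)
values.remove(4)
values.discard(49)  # {7, 81, 99}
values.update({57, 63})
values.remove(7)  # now {57, 63, 81, 99}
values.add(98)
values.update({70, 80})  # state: {57, 63, 70, 80, 81, 98, 99}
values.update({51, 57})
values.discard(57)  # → {51, 63, 70, 80, 81, 98, 99}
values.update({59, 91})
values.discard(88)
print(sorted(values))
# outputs [51, 59, 63, 70, 80, 81, 91, 98, 99]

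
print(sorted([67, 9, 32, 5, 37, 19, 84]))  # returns [5, 9, 19, 32, 37, 67, 84]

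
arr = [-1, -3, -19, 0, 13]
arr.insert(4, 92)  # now [-1, -3, -19, 0, 92, 13]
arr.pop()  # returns 13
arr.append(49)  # [-1, -3, -19, 0, 92, 49]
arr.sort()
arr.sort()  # [-19, -3, -1, 0, 49, 92]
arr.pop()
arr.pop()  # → 49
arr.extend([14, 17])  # [-19, -3, -1, 0, 14, 17]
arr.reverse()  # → [17, 14, 0, -1, -3, -19]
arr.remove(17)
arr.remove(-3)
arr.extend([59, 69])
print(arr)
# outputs [14, 0, -1, -19, 59, 69]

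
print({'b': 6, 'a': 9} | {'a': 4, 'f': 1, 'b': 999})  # {'b': 999, 'a': 4, 'f': 1}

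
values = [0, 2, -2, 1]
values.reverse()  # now [1, -2, 2, 0]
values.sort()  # [-2, 0, 1, 2]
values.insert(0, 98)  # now [98, -2, 0, 1, 2]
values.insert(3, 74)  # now [98, -2, 0, 74, 1, 2]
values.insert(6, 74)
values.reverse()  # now [74, 2, 1, 74, 0, -2, 98]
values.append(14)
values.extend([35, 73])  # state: [74, 2, 1, 74, 0, -2, 98, 14, 35, 73]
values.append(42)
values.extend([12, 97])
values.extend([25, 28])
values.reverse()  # [28, 25, 97, 12, 42, 73, 35, 14, 98, -2, 0, 74, 1, 2, 74]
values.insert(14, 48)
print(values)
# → [28, 25, 97, 12, 42, 73, 35, 14, 98, -2, 0, 74, 1, 2, 48, 74]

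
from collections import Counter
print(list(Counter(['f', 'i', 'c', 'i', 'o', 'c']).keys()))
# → ['f', 'i', 'c', 'o']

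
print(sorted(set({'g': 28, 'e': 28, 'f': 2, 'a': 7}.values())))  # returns [2, 7, 28]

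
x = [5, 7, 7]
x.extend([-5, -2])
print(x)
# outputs [5, 7, 7, -5, -2]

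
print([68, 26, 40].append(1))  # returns None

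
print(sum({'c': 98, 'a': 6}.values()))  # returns 104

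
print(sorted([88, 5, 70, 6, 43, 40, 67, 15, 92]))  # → [5, 6, 15, 40, 43, 67, 70, 88, 92]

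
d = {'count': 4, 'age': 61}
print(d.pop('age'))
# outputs 61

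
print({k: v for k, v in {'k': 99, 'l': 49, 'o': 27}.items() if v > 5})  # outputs {'k': 99, 'l': 49, 'o': 27}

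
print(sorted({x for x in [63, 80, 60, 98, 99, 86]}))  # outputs [60, 63, 80, 86, 98, 99]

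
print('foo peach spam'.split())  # ['foo', 'peach', 'spam']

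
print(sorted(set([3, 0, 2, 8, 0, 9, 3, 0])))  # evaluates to [0, 2, 3, 8, 9]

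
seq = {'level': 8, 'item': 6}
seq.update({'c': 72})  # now {'level': 8, 'item': 6, 'c': 72}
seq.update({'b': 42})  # {'level': 8, 'item': 6, 'c': 72, 'b': 42}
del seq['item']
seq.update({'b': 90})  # {'level': 8, 'c': 72, 'b': 90}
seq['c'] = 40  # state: {'level': 8, 'c': 40, 'b': 90}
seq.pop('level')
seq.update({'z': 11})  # {'c': 40, 'b': 90, 'z': 11}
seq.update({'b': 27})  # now {'c': 40, 'b': 27, 'z': 11}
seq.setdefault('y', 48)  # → 48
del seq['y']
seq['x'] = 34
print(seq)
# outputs {'c': 40, 'b': 27, 'z': 11, 'x': 34}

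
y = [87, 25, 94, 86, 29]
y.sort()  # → [25, 29, 86, 87, 94]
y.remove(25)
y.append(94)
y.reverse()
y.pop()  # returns 29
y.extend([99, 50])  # [94, 94, 87, 86, 99, 50]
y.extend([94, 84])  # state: [94, 94, 87, 86, 99, 50, 94, 84]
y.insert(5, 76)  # [94, 94, 87, 86, 99, 76, 50, 94, 84]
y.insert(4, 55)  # [94, 94, 87, 86, 55, 99, 76, 50, 94, 84]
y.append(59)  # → [94, 94, 87, 86, 55, 99, 76, 50, 94, 84, 59]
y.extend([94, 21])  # [94, 94, 87, 86, 55, 99, 76, 50, 94, 84, 59, 94, 21]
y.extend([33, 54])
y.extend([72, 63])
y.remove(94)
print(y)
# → [94, 87, 86, 55, 99, 76, 50, 94, 84, 59, 94, 21, 33, 54, 72, 63]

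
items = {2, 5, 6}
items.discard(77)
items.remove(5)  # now {2, 6}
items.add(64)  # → {2, 6, 64}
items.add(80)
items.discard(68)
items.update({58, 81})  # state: {2, 6, 58, 64, 80, 81}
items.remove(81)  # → {2, 6, 58, 64, 80}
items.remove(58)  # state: {2, 6, 64, 80}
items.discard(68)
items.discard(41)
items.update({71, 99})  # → {2, 6, 64, 71, 80, 99}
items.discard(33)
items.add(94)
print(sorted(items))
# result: [2, 6, 64, 71, 80, 94, 99]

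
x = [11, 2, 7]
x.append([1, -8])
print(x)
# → [11, 2, 7, [1, -8]]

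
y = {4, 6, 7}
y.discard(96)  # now {4, 6, 7}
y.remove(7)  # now {4, 6}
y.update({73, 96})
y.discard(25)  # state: {4, 6, 73, 96}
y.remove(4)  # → {6, 73, 96}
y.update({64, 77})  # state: {6, 64, 73, 77, 96}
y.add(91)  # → {6, 64, 73, 77, 91, 96}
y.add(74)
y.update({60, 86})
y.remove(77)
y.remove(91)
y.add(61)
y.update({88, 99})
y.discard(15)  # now {6, 60, 61, 64, 73, 74, 86, 88, 96, 99}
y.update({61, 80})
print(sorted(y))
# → [6, 60, 61, 64, 73, 74, 80, 86, 88, 96, 99]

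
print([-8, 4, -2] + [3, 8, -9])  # [-8, 4, -2, 3, 8, -9]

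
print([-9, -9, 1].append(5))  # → None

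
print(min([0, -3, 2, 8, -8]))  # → -8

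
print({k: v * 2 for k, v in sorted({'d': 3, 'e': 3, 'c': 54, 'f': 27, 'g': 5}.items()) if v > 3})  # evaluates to {'c': 108, 'f': 54, 'g': 10}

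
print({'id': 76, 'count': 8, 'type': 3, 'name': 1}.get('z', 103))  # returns 103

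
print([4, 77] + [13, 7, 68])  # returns [4, 77, 13, 7, 68]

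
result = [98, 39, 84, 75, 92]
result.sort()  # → [39, 75, 84, 92, 98]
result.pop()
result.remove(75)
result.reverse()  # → [92, 84, 39]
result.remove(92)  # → [84, 39]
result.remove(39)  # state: [84]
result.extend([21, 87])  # [84, 21, 87]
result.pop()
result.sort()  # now [21, 84]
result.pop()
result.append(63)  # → [21, 63]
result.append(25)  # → [21, 63, 25]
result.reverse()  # [25, 63, 21]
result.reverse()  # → [21, 63, 25]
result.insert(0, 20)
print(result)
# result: [20, 21, 63, 25]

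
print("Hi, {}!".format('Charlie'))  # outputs Hi, Charlie!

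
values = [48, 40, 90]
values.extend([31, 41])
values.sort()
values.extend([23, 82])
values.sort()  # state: [23, 31, 40, 41, 48, 82, 90]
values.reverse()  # [90, 82, 48, 41, 40, 31, 23]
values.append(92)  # [90, 82, 48, 41, 40, 31, 23, 92]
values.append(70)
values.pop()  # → 70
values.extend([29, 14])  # [90, 82, 48, 41, 40, 31, 23, 92, 29, 14]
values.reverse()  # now [14, 29, 92, 23, 31, 40, 41, 48, 82, 90]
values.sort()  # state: [14, 23, 29, 31, 40, 41, 48, 82, 90, 92]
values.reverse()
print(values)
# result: [92, 90, 82, 48, 41, 40, 31, 29, 23, 14]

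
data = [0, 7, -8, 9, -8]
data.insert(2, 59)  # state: [0, 7, 59, -8, 9, -8]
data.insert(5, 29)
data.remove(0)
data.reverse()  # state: [-8, 29, 9, -8, 59, 7]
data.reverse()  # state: [7, 59, -8, 9, 29, -8]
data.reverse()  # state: [-8, 29, 9, -8, 59, 7]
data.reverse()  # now [7, 59, -8, 9, 29, -8]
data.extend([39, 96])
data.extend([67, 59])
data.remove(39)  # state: [7, 59, -8, 9, 29, -8, 96, 67, 59]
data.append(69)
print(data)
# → [7, 59, -8, 9, 29, -8, 96, 67, 59, 69]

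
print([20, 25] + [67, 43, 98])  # [20, 25, 67, 43, 98]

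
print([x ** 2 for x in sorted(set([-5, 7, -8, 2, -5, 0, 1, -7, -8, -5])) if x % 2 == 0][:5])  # [64, 0, 4]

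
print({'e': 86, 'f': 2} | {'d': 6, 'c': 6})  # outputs {'e': 86, 'f': 2, 'd': 6, 'c': 6}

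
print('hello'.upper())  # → HELLO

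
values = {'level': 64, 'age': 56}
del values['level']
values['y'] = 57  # {'age': 56, 'y': 57}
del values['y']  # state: {'age': 56}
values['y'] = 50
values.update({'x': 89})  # {'age': 56, 'y': 50, 'x': 89}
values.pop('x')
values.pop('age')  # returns 56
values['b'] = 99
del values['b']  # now {'y': 50}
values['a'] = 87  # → {'y': 50, 'a': 87}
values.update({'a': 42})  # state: {'y': 50, 'a': 42}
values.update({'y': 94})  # {'y': 94, 'a': 42}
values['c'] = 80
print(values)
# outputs {'y': 94, 'a': 42, 'c': 80}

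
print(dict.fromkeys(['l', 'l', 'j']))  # {'l': None, 'j': None}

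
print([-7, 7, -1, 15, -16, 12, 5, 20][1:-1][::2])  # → [7, 15, 12]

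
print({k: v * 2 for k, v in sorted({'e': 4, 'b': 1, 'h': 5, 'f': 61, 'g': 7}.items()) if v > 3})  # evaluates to {'e': 8, 'f': 122, 'g': 14, 'h': 10}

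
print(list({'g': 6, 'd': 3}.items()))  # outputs [('g', 6), ('d', 3)]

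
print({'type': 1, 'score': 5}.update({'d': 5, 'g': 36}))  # None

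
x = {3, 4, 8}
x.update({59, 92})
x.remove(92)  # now {3, 4, 8, 59}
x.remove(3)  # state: {4, 8, 59}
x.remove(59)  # {4, 8}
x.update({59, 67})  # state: {4, 8, 59, 67}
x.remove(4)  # {8, 59, 67}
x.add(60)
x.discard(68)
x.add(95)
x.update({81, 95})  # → {8, 59, 60, 67, 81, 95}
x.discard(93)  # {8, 59, 60, 67, 81, 95}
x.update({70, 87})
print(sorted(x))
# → [8, 59, 60, 67, 70, 81, 87, 95]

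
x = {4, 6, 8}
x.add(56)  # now {4, 6, 8, 56}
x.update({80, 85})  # {4, 6, 8, 56, 80, 85}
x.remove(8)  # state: {4, 6, 56, 80, 85}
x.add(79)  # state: {4, 6, 56, 79, 80, 85}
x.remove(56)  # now {4, 6, 79, 80, 85}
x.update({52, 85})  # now {4, 6, 52, 79, 80, 85}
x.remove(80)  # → {4, 6, 52, 79, 85}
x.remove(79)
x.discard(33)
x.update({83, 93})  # {4, 6, 52, 83, 85, 93}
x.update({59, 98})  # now {4, 6, 52, 59, 83, 85, 93, 98}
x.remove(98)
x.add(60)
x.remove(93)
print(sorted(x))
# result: [4, 6, 52, 59, 60, 83, 85]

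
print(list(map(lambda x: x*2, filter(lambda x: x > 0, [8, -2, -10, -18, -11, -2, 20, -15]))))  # [16, 40]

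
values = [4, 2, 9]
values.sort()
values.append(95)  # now [2, 4, 9, 95]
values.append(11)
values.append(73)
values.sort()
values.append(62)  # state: [2, 4, 9, 11, 73, 95, 62]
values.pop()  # 62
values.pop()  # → 95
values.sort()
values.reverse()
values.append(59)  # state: [73, 11, 9, 4, 2, 59]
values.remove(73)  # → [11, 9, 4, 2, 59]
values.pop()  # 59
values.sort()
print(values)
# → [2, 4, 9, 11]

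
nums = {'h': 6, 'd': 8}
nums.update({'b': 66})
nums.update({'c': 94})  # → {'h': 6, 'd': 8, 'b': 66, 'c': 94}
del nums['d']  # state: {'h': 6, 'b': 66, 'c': 94}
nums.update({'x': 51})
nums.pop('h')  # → 6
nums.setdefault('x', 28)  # 51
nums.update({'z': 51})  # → {'b': 66, 'c': 94, 'x': 51, 'z': 51}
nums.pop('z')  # 51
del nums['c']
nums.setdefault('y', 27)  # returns 27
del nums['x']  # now {'b': 66, 'y': 27}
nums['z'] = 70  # {'b': 66, 'y': 27, 'z': 70}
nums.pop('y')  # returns 27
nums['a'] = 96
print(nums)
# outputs {'b': 66, 'z': 70, 'a': 96}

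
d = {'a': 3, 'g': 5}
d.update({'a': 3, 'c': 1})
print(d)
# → {'a': 3, 'g': 5, 'c': 1}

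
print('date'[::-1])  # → etad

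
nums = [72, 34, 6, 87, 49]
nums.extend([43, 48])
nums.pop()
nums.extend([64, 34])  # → [72, 34, 6, 87, 49, 43, 64, 34]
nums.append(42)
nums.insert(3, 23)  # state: [72, 34, 6, 23, 87, 49, 43, 64, 34, 42]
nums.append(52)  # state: [72, 34, 6, 23, 87, 49, 43, 64, 34, 42, 52]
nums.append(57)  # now [72, 34, 6, 23, 87, 49, 43, 64, 34, 42, 52, 57]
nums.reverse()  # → [57, 52, 42, 34, 64, 43, 49, 87, 23, 6, 34, 72]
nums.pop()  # 72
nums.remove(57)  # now [52, 42, 34, 64, 43, 49, 87, 23, 6, 34]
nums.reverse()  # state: [34, 6, 23, 87, 49, 43, 64, 34, 42, 52]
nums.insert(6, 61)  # [34, 6, 23, 87, 49, 43, 61, 64, 34, 42, 52]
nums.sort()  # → [6, 23, 34, 34, 42, 43, 49, 52, 61, 64, 87]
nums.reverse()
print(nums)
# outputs [87, 64, 61, 52, 49, 43, 42, 34, 34, 23, 6]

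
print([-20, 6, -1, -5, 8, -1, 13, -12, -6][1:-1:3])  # [6, 8, -12]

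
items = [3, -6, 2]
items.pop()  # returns 2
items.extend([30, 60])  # [3, -6, 30, 60]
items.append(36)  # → [3, -6, 30, 60, 36]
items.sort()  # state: [-6, 3, 30, 36, 60]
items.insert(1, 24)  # [-6, 24, 3, 30, 36, 60]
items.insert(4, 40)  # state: [-6, 24, 3, 30, 40, 36, 60]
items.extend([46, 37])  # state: [-6, 24, 3, 30, 40, 36, 60, 46, 37]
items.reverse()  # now [37, 46, 60, 36, 40, 30, 3, 24, -6]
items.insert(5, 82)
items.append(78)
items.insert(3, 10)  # [37, 46, 60, 10, 36, 40, 82, 30, 3, 24, -6, 78]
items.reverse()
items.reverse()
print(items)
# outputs [37, 46, 60, 10, 36, 40, 82, 30, 3, 24, -6, 78]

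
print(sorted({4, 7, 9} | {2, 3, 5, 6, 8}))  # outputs [2, 3, 4, 5, 6, 7, 8, 9]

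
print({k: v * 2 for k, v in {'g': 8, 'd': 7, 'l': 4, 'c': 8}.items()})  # {'g': 16, 'd': 14, 'l': 8, 'c': 16}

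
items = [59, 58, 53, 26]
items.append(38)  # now [59, 58, 53, 26, 38]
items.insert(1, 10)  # [59, 10, 58, 53, 26, 38]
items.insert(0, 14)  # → [14, 59, 10, 58, 53, 26, 38]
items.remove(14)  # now [59, 10, 58, 53, 26, 38]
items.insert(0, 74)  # [74, 59, 10, 58, 53, 26, 38]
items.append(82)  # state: [74, 59, 10, 58, 53, 26, 38, 82]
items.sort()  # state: [10, 26, 38, 53, 58, 59, 74, 82]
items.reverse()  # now [82, 74, 59, 58, 53, 38, 26, 10]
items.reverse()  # [10, 26, 38, 53, 58, 59, 74, 82]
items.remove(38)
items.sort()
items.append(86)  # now [10, 26, 53, 58, 59, 74, 82, 86]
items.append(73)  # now [10, 26, 53, 58, 59, 74, 82, 86, 73]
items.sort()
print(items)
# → [10, 26, 53, 58, 59, 73, 74, 82, 86]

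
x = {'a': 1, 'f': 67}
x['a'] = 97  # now {'a': 97, 'f': 67}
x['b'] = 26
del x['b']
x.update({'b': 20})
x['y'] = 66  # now {'a': 97, 'f': 67, 'b': 20, 'y': 66}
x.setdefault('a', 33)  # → 97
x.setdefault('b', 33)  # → 20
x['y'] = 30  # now {'a': 97, 'f': 67, 'b': 20, 'y': 30}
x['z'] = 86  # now {'a': 97, 'f': 67, 'b': 20, 'y': 30, 'z': 86}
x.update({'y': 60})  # {'a': 97, 'f': 67, 'b': 20, 'y': 60, 'z': 86}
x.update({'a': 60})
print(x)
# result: {'a': 60, 'f': 67, 'b': 20, 'y': 60, 'z': 86}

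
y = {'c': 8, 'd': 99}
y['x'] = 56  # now {'c': 8, 'd': 99, 'x': 56}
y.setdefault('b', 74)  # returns 74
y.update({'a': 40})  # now {'c': 8, 'd': 99, 'x': 56, 'b': 74, 'a': 40}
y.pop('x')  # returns 56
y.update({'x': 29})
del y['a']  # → {'c': 8, 'd': 99, 'b': 74, 'x': 29}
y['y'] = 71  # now {'c': 8, 'd': 99, 'b': 74, 'x': 29, 'y': 71}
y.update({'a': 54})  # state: {'c': 8, 'd': 99, 'b': 74, 'x': 29, 'y': 71, 'a': 54}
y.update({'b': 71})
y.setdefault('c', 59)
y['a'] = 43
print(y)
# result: {'c': 8, 'd': 99, 'b': 71, 'x': 29, 'y': 71, 'a': 43}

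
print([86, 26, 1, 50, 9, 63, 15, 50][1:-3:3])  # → [26, 9]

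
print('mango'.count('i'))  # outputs 0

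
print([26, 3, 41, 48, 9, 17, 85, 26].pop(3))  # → 48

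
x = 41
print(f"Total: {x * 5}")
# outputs Total: 205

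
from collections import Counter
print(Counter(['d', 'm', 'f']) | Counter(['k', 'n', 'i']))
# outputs Counter({'d': 1, 'm': 1, 'f': 1, 'k': 1, 'n': 1, 'i': 1})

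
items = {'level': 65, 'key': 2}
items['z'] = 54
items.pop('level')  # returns 65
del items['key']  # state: {'z': 54}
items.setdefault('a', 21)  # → 21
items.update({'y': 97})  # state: {'z': 54, 'a': 21, 'y': 97}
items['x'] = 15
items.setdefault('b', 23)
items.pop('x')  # 15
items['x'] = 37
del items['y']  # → {'z': 54, 'a': 21, 'b': 23, 'x': 37}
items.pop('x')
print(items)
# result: {'z': 54, 'a': 21, 'b': 23}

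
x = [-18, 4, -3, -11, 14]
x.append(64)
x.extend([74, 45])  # [-18, 4, -3, -11, 14, 64, 74, 45]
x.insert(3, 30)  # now [-18, 4, -3, 30, -11, 14, 64, 74, 45]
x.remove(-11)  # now [-18, 4, -3, 30, 14, 64, 74, 45]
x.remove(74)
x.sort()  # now [-18, -3, 4, 14, 30, 45, 64]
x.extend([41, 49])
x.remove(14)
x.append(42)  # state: [-18, -3, 4, 30, 45, 64, 41, 49, 42]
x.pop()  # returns 42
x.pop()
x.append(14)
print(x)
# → [-18, -3, 4, 30, 45, 64, 41, 14]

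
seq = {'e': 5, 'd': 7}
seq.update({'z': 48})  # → {'e': 5, 'd': 7, 'z': 48}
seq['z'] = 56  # {'e': 5, 'd': 7, 'z': 56}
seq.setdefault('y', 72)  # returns 72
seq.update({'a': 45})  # {'e': 5, 'd': 7, 'z': 56, 'y': 72, 'a': 45}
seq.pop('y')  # 72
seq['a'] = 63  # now {'e': 5, 'd': 7, 'z': 56, 'a': 63}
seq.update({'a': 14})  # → {'e': 5, 'd': 7, 'z': 56, 'a': 14}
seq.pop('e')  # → 5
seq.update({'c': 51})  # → {'d': 7, 'z': 56, 'a': 14, 'c': 51}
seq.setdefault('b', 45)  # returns 45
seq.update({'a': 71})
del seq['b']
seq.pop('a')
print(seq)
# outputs {'d': 7, 'z': 56, 'c': 51}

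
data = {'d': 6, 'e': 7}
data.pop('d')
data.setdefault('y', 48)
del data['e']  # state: {'y': 48}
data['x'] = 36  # {'y': 48, 'x': 36}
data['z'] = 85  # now {'y': 48, 'x': 36, 'z': 85}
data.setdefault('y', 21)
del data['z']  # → {'y': 48, 'x': 36}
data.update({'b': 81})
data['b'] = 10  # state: {'y': 48, 'x': 36, 'b': 10}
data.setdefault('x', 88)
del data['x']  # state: {'y': 48, 'b': 10}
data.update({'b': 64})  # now {'y': 48, 'b': 64}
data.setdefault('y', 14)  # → 48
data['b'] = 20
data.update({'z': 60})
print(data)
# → {'y': 48, 'b': 20, 'z': 60}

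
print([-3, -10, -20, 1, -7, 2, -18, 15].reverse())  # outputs None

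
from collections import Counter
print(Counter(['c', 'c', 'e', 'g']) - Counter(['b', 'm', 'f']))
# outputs Counter({'c': 2, 'e': 1, 'g': 1})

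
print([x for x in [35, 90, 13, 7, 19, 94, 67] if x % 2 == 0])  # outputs [90, 94]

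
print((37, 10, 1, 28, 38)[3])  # 28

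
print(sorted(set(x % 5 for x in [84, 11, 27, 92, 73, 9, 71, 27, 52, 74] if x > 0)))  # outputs [1, 2, 3, 4]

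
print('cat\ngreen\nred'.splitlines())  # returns ['cat', 'green', 'red']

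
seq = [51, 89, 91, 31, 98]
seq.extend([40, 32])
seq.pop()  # 32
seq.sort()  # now [31, 40, 51, 89, 91, 98]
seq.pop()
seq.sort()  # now [31, 40, 51, 89, 91]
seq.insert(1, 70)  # [31, 70, 40, 51, 89, 91]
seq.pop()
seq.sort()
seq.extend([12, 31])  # [31, 40, 51, 70, 89, 12, 31]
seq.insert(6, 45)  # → [31, 40, 51, 70, 89, 12, 45, 31]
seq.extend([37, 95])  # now [31, 40, 51, 70, 89, 12, 45, 31, 37, 95]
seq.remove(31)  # [40, 51, 70, 89, 12, 45, 31, 37, 95]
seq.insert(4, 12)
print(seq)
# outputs [40, 51, 70, 89, 12, 12, 45, 31, 37, 95]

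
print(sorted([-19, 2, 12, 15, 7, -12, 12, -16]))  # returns [-19, -16, -12, 2, 7, 12, 12, 15]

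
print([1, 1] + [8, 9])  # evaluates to [1, 1, 8, 9]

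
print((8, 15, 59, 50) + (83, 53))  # (8, 15, 59, 50, 83, 53)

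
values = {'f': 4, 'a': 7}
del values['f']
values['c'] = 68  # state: {'a': 7, 'c': 68}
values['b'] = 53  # {'a': 7, 'c': 68, 'b': 53}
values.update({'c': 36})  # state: {'a': 7, 'c': 36, 'b': 53}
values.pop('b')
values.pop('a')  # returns 7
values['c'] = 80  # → {'c': 80}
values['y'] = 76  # {'c': 80, 'y': 76}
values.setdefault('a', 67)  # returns 67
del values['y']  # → {'c': 80, 'a': 67}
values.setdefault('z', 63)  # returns 63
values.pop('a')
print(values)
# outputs {'c': 80, 'z': 63}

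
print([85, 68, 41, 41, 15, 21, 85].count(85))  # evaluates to 2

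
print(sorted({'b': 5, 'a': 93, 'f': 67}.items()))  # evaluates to [('a', 93), ('b', 5), ('f', 67)]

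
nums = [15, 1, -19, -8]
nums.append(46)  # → [15, 1, -19, -8, 46]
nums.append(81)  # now [15, 1, -19, -8, 46, 81]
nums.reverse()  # [81, 46, -8, -19, 1, 15]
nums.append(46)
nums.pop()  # 46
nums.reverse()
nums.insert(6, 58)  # [15, 1, -19, -8, 46, 81, 58]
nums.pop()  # 58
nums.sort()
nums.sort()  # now [-19, -8, 1, 15, 46, 81]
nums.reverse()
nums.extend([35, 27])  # [81, 46, 15, 1, -8, -19, 35, 27]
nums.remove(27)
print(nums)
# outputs [81, 46, 15, 1, -8, -19, 35]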